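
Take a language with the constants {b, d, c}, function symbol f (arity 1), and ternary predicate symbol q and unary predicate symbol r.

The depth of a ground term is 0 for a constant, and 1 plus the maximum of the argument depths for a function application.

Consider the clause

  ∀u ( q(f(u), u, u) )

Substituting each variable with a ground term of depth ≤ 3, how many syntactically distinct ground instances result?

Ground terms of depth ≤ 3:
  Let N_k count ground terms of depth at most k. Each non-constant term of depth ≤ k is some function symbol applied to depth-≤(k−1) arguments, giving N_k = 3 + N_{k-1}.
  N_0 = 3
  N_1 = 3 + 3 = 6
  N_2 = 3 + 6 = 9
  N_3 = 3 + 9 = 12
So there are 12 ground terms available for substitution.
The body mentions the single quantified variable u; since ground terms form a free algebra, no two substitutions collapse to the same formula.
Number of ground instances = 12.

12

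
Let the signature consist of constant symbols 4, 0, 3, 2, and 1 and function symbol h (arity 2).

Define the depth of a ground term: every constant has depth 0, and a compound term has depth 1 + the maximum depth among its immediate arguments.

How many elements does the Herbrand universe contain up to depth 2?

905

Let N_k count ground terms of depth at most k. Each non-constant term of depth ≤ k is some function symbol applied to depth-≤(k−1) arguments, giving N_k = 5 + N_{k-1}^2.
N_0 = 5
N_1 = 5 + 5^2 = 30
N_2 = 5 + 30^2 = 905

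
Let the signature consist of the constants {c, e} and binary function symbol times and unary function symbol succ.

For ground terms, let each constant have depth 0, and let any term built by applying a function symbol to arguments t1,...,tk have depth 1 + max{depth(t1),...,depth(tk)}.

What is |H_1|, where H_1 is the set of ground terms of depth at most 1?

Let N_k count ground terms of depth at most k. Each non-constant term of depth ≤ k is some function symbol applied to depth-≤(k−1) arguments, giving N_k = 2 + N_{k-1}^2 + N_{k-1}.
N_0 = 2
N_1 = 2 + 2^2 + 2 = 8
Explicitly: c, e, times(c, c), times(c, e), times(e, c), times(e, e), succ(c), succ(e).

8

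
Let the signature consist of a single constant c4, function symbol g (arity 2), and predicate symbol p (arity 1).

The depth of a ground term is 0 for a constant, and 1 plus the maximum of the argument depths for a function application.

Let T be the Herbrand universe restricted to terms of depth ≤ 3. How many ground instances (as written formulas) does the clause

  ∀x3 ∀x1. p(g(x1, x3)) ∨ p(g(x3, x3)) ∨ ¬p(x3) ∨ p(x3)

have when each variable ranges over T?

676

Ground terms of depth ≤ 3:
  Let N_k count ground terms of depth at most k. Each non-constant term of depth ≤ k is some function symbol applied to depth-≤(k−1) arguments, giving N_k = 1 + N_{k-1}^2.
  N_0 = 1
  N_1 = 1 + 1^2 = 2
  N_2 = 1 + 2^2 = 5
  N_3 = 1 + 5^2 = 26
So there are 26 ground terms available for substitution.
The body mentions every one of the 2 quantified variables; since ground terms form a free algebra, no two substitutions collapse to the same formula.
Number of ground instances = 26^2 = 676.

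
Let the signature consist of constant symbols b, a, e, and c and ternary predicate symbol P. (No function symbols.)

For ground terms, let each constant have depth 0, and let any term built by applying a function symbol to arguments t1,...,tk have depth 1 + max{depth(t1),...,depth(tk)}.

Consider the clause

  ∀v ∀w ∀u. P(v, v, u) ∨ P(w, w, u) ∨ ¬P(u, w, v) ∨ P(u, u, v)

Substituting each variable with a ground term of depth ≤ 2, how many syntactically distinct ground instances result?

Ground terms of depth ≤ 2:
  With no function symbols every ground term is a constant, so there are exactly 4 ground terms at every depth bound.
  N_0 = 4
  N_1 = 4
  N_2 = 4
  Explicitly: b, a, e, c.
So there are 4 ground terms available for substitution.
The body mentions every one of the 3 quantified variables; since ground terms form a free algebra, no two substitutions collapse to the same formula.
Number of ground instances = 4^3 = 64.

64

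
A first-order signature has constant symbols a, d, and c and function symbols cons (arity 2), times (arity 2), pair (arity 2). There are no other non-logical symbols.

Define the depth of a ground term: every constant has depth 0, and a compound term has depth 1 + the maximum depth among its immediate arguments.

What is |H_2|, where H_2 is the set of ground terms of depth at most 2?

Let N_k count ground terms of depth at most k. Each non-constant term of depth ≤ k is some function symbol applied to depth-≤(k−1) arguments, giving N_k = 3 + N_{k-1}^2 + N_{k-1}^2 + N_{k-1}^2.
N_0 = 3
N_1 = 3 + 3^2 + 3^2 + 3^2 = 30
N_2 = 3 + 30^2 + 30^2 + 30^2 = 2703

2703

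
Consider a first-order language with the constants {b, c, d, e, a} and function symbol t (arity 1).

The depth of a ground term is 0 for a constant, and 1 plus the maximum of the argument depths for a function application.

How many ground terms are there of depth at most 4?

Count level by level. With function symbols t/1, the terms of depth ≤ k are the 5 constants together with each function applied to depth-≤(k−1) tuples, so N_k = 5 + N_{k-1}.
N_0 = 5
N_1 = 5 + 5 = 10
N_2 = 5 + 10 = 15
N_3 = 5 + 15 = 20
N_4 = 5 + 20 = 25

25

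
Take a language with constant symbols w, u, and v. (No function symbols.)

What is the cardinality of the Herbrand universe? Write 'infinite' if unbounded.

There are no function symbols, so every ground term is one of the 3 constants.
The Herbrand universe is {w, u, v}, which is finite with 3 elements.

3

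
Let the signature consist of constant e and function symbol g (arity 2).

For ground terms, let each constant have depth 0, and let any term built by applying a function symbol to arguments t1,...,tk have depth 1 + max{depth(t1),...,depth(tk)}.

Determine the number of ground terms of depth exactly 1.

1

Count level by level. With function symbols g/2, the terms of depth ≤ k are the 1 constant together with each function applied to depth-≤(k−1) tuples, so N_k = 1 + N_{k-1}^2.
N_0 = 1
N_1 = 1 + 1^2 = 2
Terms of depth exactly 1: N_1 − N_0 = 2 − 1 = 1.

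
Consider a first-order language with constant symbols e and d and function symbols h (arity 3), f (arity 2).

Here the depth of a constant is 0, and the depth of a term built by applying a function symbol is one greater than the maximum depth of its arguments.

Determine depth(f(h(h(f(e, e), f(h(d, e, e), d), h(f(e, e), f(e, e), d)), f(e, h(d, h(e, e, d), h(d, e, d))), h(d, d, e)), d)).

5

depth(f(e, e)) = 1 + max(0, 0) = 1
depth(h(d, e, e)) = 1 + max(0, 0, 0) = 1
depth(f(h(d, e, e), d)) = 1 + max(1, 0) = 2
depth(h(f(e, e), f(e, e), d)) = 1 + max(1, 1, 0) = 2
depth(h(f(e, e), f(h(d, e, e), d), h(f(e, e), f(e, e), d))) = 1 + max(1, 2, 2) = 3
depth(h(e, e, d)) = 1 + max(0, 0, 0) = 1
depth(h(d, e, d)) = 1 + max(0, 0, 0) = 1
depth(h(d, h(e, e, d), h(d, e, d))) = 1 + max(0, 1, 1) = 2
depth(f(e, h(d, h(e, e, d), h(d, e, d)))) = 1 + max(0, 2) = 3
depth(h(d, d, e)) = 1 + max(0, 0, 0) = 1
depth(h(h(f(e, e), f(h(d, e, e), d), h(f(e, e), f(e, e), d)), f(e, h(d, h(e, e, d), h(d, e, d))), h(d, d, e))) = 1 + max(3, 3, 1) = 4
depth(f(h(h(f(e, e), f(h(d, e, e), d), h(f(e, e), f(e, e), d)), f(e, h(d, h(e, e, d), h(d, e, d))), h(d, d, e)), d)) = 1 + max(4, 0) = 5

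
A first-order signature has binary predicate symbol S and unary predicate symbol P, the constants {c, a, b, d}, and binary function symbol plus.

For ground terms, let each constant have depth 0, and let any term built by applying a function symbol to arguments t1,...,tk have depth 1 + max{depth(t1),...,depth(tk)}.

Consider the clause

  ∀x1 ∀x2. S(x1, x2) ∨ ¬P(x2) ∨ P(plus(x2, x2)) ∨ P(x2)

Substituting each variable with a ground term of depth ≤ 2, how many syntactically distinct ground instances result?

163216

Ground terms of depth ≤ 2:
  If N_k denotes the number of depth-≤k ground terms, the 4 constants give N_0 = 4, and each function symbol of arity r contributes N_{k-1}^r new terms at level k: N_k = 4 + N_{k-1}^2.
  N_0 = 4
  N_1 = 4 + 4^2 = 20
  N_2 = 4 + 20^2 = 404
So there are 404 ground terms available for substitution.
The body mentions every one of the 2 quantified variables; since ground terms form a free algebra, no two substitutions collapse to the same formula.
Number of ground instances = 404^2 = 163216.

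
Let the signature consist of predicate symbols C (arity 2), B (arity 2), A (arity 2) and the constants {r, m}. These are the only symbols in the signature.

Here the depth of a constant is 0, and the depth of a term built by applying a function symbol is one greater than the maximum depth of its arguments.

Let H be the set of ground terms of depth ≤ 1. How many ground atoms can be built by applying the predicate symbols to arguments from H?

First count ground terms of depth ≤ 1.
With no function symbols every ground term is a constant, so there are exactly 2 ground terms at every depth bound.
N_0 = 2
N_1 = 2
Explicitly: r, m.
So |H| = 2.
Ground atoms are formed by filling each argument slot of a predicate with a term from H, so an r-ary predicate gives |H|^r atoms:
  C: 2^2 = 4;  B: 2^2 = 4;  A: 2^2 = 4
Total ground atoms: 4 + 4 + 4 = 12.

12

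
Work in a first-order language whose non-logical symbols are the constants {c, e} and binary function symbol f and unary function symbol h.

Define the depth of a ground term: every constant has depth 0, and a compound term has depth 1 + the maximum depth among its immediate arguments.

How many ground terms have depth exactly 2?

66

Let N_k count ground terms of depth at most k. Each non-constant term of depth ≤ k is some function symbol applied to depth-≤(k−1) arguments, giving N_k = 2 + N_{k-1}^2 + N_{k-1}.
N_0 = 2
N_1 = 2 + 2^2 + 2 = 8
N_2 = 2 + 8^2 + 8 = 74
Terms of depth exactly 2: N_2 − N_1 = 74 − 8 = 66.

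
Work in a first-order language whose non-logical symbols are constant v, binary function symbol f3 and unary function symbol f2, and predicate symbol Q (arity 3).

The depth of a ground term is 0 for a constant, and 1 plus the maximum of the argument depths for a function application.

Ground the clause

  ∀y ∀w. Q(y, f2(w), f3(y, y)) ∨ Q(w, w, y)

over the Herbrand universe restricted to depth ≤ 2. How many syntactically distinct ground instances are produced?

Ground terms of depth ≤ 2:
  Write N_k for the number of ground terms of depth ≤ k. A term of depth ≤ k is either a constant or a function symbol applied to arguments of depth ≤ k−1, so N_k = 1 + N_{k-1}^2 + N_{k-1}.
  N_0 = 1
  N_1 = 1 + 1^2 + 1 = 3
  N_2 = 1 + 3^2 + 3 = 13
So there are 13 ground terms available for substitution.
There are 2 variables to instantiate (y, w), each occurring in at least one literal, so different choices give different ground instances.
Number of ground instances = 13^2 = 169.

169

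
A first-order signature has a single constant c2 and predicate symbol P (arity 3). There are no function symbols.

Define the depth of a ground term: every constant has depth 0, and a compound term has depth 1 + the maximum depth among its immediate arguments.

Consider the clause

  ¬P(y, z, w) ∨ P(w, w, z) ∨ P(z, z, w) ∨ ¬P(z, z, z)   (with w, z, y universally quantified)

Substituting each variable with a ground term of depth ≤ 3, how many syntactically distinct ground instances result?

1

Ground terms of depth ≤ 3:
  With no function symbols every ground term is a constant, so there is exactly 1 ground term at every depth bound.
  N_0 = 1
  N_1 = 1
  N_2 = 1
  N_3 = 1
  Explicitly: c2.
So there is exactly 1 ground term available for substitution.
Each of w, z, y ranges independently over the available ground terms, and distinct assignments produce distinct instances.
Number of ground instances = 1^3 = 1.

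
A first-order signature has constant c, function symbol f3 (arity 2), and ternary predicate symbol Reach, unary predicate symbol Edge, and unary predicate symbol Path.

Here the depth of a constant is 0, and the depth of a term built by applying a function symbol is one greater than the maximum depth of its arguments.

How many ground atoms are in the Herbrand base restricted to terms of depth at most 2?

135

First count ground terms of depth ≤ 2.
If N_k denotes the number of depth-≤k ground terms, the 1 constant gives N_0 = 1, and each function symbol of arity r contributes N_{k-1}^r new terms at level k: N_k = 1 + N_{k-1}^2.
N_0 = 1
N_1 = 1 + 1^2 = 2
N_2 = 1 + 2^2 = 5
So |H| = 5.
Each predicate of arity r yields |H|^r ground atoms (one per choice of an r-tuple from H):
  Reach: 5^3 = 125;  Edge: 5;  Path: 5
Total ground atoms: 125 + 5 + 5 = 135.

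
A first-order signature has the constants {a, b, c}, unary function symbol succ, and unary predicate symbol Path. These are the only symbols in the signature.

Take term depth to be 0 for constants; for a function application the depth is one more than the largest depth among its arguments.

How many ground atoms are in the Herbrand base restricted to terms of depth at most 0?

3

First count ground terms of depth ≤ 0.
Let N_k = |{terms of depth ≤ k}|. Then N_0 = 3 and N_k = 3 + N_{k-1} for k ≥ 1 (one summand per function symbol, arity giving the exponent).
N_0 = 3
Explicitly: a, b, c.
So |H| = 3.
Ground atoms are formed by filling each argument slot of a predicate with a term from H, so an r-ary predicate gives |H|^r atoms:
  Path: 3
Total ground atoms: 3.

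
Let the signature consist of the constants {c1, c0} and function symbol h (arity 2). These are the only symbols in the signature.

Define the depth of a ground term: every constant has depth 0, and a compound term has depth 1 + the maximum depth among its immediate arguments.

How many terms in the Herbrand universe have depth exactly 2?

32

If N_k denotes the number of depth-≤k ground terms, the 2 constants give N_0 = 2, and each function symbol of arity r contributes N_{k-1}^r new terms at level k: N_k = 2 + N_{k-1}^2.
N_0 = 2
N_1 = 2 + 2^2 = 6
N_2 = 2 + 6^2 = 38
Terms of depth exactly 2: N_2 − N_1 = 38 − 6 = 32.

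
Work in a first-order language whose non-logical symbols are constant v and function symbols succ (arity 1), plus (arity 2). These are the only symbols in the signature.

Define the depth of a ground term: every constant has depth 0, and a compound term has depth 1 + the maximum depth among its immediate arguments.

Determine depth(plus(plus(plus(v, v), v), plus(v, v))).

3

depth(plus(v, v)) = 1 + max(0, 0) = 1
depth(plus(plus(v, v), v)) = 1 + max(1, 0) = 2
depth(plus(plus(plus(v, v), v), plus(v, v))) = 1 + max(2, 1) = 3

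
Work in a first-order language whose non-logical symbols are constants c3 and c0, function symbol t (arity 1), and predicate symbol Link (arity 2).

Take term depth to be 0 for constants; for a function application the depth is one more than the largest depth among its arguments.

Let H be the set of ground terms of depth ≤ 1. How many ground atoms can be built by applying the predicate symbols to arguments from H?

16

First count ground terms of depth ≤ 1.
If N_k denotes the number of depth-≤k ground terms, the 2 constants give N_0 = 2, and each function symbol of arity r contributes N_{k-1}^r new terms at level k: N_k = 2 + N_{k-1}.
N_0 = 2
N_1 = 2 + 2 = 4
So |H| = 4.
For each predicate symbol, the number of ground atoms is |H| raised to its arity; summing:
  Link: 4^2 = 16
Total ground atoms: 16.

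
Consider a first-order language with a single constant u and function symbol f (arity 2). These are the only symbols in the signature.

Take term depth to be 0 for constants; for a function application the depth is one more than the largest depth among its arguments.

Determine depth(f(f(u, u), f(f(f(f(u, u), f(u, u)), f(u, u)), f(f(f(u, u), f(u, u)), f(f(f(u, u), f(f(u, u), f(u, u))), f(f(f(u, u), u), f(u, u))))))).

depth(f(u, u)) = 1 + max(0, 0) = 1
depth(f(f(u, u), f(u, u))) = 1 + max(1, 1) = 2
depth(f(f(f(u, u), f(u, u)), f(u, u))) = 1 + max(2, 1) = 3
depth(f(f(u, u), f(f(u, u), f(u, u)))) = 1 + max(1, 2) = 3
depth(f(f(u, u), u)) = 1 + max(1, 0) = 2
depth(f(f(f(u, u), u), f(u, u))) = 1 + max(2, 1) = 3
depth(f(f(f(u, u), f(f(u, u), f(u, u))), f(f(f(u, u), u), f(u, u)))) = 1 + max(3, 3) = 4
depth(f(f(f(u, u), f(u, u)), f(f(f(u, u), f(f(u, u), f(u, u))), f(f(f(u, u), u), f(u, u))))) = 1 + max(2, 4) = 5
depth(f(f(f(f(u, u), f(u, u)), f(u, u)), f(f(f(u, u), f(u, u)), f(f(f(u, u), f(f(u, u), f(u, u))), f(f(f(u, u), u), f(u, u)))))) = 1 + max(3, 5) = 6
depth(f(f(u, u), f(f(f(f(u, u), f(u, u)), f(u, u)), f(f(f(u, u), f(u, u)), f(f(f(u, u), f(f(u, u), f(u, u))), f(f(f(u, u), u), f(u, u))))))) = 1 + max(1, 6) = 7

7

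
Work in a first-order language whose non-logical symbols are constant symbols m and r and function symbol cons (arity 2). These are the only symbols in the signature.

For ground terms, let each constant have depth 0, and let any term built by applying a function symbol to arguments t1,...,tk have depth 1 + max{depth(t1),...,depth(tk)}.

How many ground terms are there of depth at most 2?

38

Write N_k for the number of ground terms of depth ≤ k. A term of depth ≤ k is either a constant or a function symbol applied to arguments of depth ≤ k−1, so N_k = 2 + N_{k-1}^2.
N_0 = 2
N_1 = 2 + 2^2 = 6
N_2 = 2 + 6^2 = 38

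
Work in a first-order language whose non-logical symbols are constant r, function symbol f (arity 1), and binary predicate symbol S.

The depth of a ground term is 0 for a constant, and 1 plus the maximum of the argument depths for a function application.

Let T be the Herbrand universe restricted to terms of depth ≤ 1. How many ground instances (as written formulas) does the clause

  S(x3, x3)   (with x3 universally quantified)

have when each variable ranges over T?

Ground terms of depth ≤ 1:
  Write N_k for the number of ground terms of depth ≤ k. A term of depth ≤ k is either a constant or a function symbol applied to arguments of depth ≤ k−1, so N_k = 1 + N_{k-1}.
  N_0 = 1
  N_1 = 1 + 1 = 2
  Explicitly: r, f(r).
So there are 2 ground terms available for substitution.
The body mentions the single quantified variable x3; since ground terms form a free algebra, no two substitutions collapse to the same formula.
Number of ground instances = 2.

2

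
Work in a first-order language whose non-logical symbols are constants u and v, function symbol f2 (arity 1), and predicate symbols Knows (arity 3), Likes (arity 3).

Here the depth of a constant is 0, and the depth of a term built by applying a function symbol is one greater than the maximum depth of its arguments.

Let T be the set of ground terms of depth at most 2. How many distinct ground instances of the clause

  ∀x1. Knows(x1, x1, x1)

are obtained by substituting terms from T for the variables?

Ground terms of depth ≤ 2:
  If N_k denotes the number of depth-≤k ground terms, the 2 constants give N_0 = 2, and each function symbol of arity r contributes N_{k-1}^r new terms at level k: N_k = 2 + N_{k-1}.
  N_0 = 2
  N_1 = 2 + 2 = 4
  N_2 = 2 + 4 = 6
So there are 6 ground terms available for substitution.
There is 1 variable to instantiate (x1),  occurring in at least one literal, so different choices give different ground instances.
Number of ground instances = 6.

6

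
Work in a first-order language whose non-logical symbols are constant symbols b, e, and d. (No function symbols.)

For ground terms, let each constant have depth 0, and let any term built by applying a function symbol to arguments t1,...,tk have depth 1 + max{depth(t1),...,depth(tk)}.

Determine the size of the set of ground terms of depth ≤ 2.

3

With no function symbols every ground term is a constant, so there are exactly 3 ground terms at every depth bound.
N_0 = 3
N_1 = 3
N_2 = 3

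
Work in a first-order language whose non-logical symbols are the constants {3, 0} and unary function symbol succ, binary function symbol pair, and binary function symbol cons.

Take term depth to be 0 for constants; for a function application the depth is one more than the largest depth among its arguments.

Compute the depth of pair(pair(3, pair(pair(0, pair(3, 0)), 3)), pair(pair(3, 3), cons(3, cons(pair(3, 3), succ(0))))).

5

depth(pair(3, 0)) = 1 + max(0, 0) = 1
depth(pair(0, pair(3, 0))) = 1 + max(0, 1) = 2
depth(pair(pair(0, pair(3, 0)), 3)) = 1 + max(2, 0) = 3
depth(pair(3, pair(pair(0, pair(3, 0)), 3))) = 1 + max(0, 3) = 4
depth(pair(3, 3)) = 1 + max(0, 0) = 1
depth(succ(0)) = 1 + depth(0) = 1 + 0 = 1
depth(cons(pair(3, 3), succ(0))) = 1 + max(1, 1) = 2
depth(cons(3, cons(pair(3, 3), succ(0)))) = 1 + max(0, 2) = 3
depth(pair(pair(3, 3), cons(3, cons(pair(3, 3), succ(0))))) = 1 + max(1, 3) = 4
depth(pair(pair(3, pair(pair(0, pair(3, 0)), 3)), pair(pair(3, 3), cons(3, cons(pair(3, 3), succ(0)))))) = 1 + max(4, 4) = 5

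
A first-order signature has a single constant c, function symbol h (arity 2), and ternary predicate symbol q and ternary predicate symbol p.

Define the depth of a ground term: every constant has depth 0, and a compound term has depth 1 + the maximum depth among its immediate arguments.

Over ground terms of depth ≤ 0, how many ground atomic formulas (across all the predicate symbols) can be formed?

2

First count ground terms of depth ≤ 0.
Write N_k for the number of ground terms of depth ≤ k. A term of depth ≤ k is either a constant or a function symbol applied to arguments of depth ≤ k−1, so N_k = 1 + N_{k-1}^2.
N_0 = 1
Explicitly: c.
So |H| = 1.
A ground atom is a predicate applied to a tuple of terms from H, so the count is the sum over predicates of |H|^arity:
  q: 1^3 = 1;  p: 1^3 = 1
Total ground atoms: 1 + 1 = 2.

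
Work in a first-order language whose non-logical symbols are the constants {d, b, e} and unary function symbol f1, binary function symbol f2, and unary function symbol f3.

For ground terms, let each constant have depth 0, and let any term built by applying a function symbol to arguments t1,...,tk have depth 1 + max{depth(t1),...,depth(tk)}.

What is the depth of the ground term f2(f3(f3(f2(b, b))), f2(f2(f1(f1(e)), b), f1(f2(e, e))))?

5

depth(f2(b, b)) = 1 + max(0, 0) = 1
depth(f3(f2(b, b))) = 1 + depth(f2(b, b)) = 1 + 1 = 2
depth(f3(f3(f2(b, b)))) = 1 + depth(f3(f2(b, b))) = 1 + 2 = 3
depth(f1(e)) = 1 + depth(e) = 1 + 0 = 1
depth(f1(f1(e))) = 1 + depth(f1(e)) = 1 + 1 = 2
depth(f2(f1(f1(e)), b)) = 1 + max(2, 0) = 3
depth(f2(e, e)) = 1 + max(0, 0) = 1
depth(f1(f2(e, e))) = 1 + depth(f2(e, e)) = 1 + 1 = 2
depth(f2(f2(f1(f1(e)), b), f1(f2(e, e)))) = 1 + max(3, 2) = 4
depth(f2(f3(f3(f2(b, b))), f2(f2(f1(f1(e)), b), f1(f2(e, e))))) = 1 + max(3, 4) = 5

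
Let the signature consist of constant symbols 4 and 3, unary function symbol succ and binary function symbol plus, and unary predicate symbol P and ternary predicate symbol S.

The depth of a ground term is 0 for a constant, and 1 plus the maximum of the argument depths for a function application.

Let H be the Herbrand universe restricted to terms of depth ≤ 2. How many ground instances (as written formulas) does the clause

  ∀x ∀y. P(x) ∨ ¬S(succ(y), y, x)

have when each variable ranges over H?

Ground terms of depth ≤ 2:
  If N_k denotes the number of depth-≤k ground terms, the 2 constants give N_0 = 2, and each function symbol of arity r contributes N_{k-1}^r new terms at level k: N_k = 2 + N_{k-1} + N_{k-1}^2.
  N_0 = 2
  N_1 = 2 + 2 + 2^2 = 8
  N_2 = 2 + 8 + 8^2 = 74
So there are 74 ground terms available for substitution.
The clause has 2 distinct variables (x, y), each appearing in the body. In the free term algebra distinct substitutions yield syntactically distinct ground instances.
Number of ground instances = 74^2 = 5476.

5476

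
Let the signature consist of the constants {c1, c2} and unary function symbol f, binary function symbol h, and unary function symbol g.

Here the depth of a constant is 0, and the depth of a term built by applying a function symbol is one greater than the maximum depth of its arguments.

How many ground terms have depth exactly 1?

8

Count level by level. With function symbols f/1, h/2, g/1, the terms of depth ≤ k are the 2 constants together with each function applied to depth-≤(k−1) tuples, so N_k = 2 + N_{k-1} + N_{k-1}^2 + N_{k-1}.
N_0 = 2
N_1 = 2 + 2 + 2^2 + 2 = 10
Terms of depth exactly 1: N_1 − N_0 = 10 − 2 = 8.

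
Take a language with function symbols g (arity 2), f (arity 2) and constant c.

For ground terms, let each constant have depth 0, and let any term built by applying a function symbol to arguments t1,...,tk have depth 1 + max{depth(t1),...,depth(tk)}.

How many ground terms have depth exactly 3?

704

Write N_k for the number of ground terms of depth ≤ k. A term of depth ≤ k is either a constant or a function symbol applied to arguments of depth ≤ k−1, so N_k = 1 + N_{k-1}^2 + N_{k-1}^2.
N_0 = 1
N_1 = 1 + 1^2 + 1^2 = 3
N_2 = 1 + 3^2 + 3^2 = 19
N_3 = 1 + 19^2 + 19^2 = 723
Terms of depth exactly 3: N_3 − N_2 = 723 − 19 = 704.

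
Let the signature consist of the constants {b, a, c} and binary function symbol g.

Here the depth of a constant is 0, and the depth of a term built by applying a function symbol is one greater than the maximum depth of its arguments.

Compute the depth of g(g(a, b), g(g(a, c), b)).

depth(g(a, b)) = 1 + max(0, 0) = 1
depth(g(a, c)) = 1 + max(0, 0) = 1
depth(g(g(a, c), b)) = 1 + max(1, 0) = 2
depth(g(g(a, b), g(g(a, c), b))) = 1 + max(1, 2) = 3

3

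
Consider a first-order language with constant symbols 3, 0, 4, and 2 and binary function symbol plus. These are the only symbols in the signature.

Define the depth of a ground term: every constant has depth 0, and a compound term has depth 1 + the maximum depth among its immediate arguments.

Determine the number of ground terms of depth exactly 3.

If N_k denotes the number of depth-≤k ground terms, the 4 constants give N_0 = 4, and each function symbol of arity r contributes N_{k-1}^r new terms at level k: N_k = 4 + N_{k-1}^2.
N_0 = 4
N_1 = 4 + 4^2 = 20
N_2 = 4 + 20^2 = 404
N_3 = 4 + 404^2 = 163220
Terms of depth exactly 3: N_3 − N_2 = 163220 − 404 = 162816.

162816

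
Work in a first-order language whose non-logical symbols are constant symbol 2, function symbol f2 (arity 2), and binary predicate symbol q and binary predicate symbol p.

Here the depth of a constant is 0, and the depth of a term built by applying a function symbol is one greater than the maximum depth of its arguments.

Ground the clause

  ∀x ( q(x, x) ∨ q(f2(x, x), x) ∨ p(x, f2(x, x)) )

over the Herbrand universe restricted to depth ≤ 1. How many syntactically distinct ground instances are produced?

Ground terms of depth ≤ 1:
  Let N_k count ground terms of depth at most k. Each non-constant term of depth ≤ k is some function symbol applied to depth-≤(k−1) arguments, giving N_k = 1 + N_{k-1}^2.
  N_0 = 1
  N_1 = 1 + 1^2 = 2
  Explicitly: 2, f2(2, 2).
So there are 2 ground terms available for substitution.
The variable x ranges independently over the available ground terms, and distinct assignments produce distinct instances.
Number of ground instances = 2.

2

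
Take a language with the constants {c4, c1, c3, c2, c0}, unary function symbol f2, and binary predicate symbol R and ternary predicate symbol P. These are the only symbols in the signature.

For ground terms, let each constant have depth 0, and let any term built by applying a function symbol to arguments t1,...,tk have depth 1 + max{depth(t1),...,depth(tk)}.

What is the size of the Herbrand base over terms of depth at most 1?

1100

First count ground terms of depth ≤ 1.
Write N_k for the number of ground terms of depth ≤ k. A term of depth ≤ k is either a constant or a function symbol applied to arguments of depth ≤ k−1, so N_k = 5 + N_{k-1}.
N_0 = 5
N_1 = 5 + 5 = 10
Explicitly: c4, c1, c3, c2, c0, f2(c4), f2(c1), f2(c3), f2(c2), f2(c0).
So |H| = 10.
Ground atoms are formed by filling each argument slot of a predicate with a term from H, so an r-ary predicate gives |H|^r atoms:
  R: 10^2 = 100;  P: 10^3 = 1000
Total ground atoms: 100 + 1000 = 1100.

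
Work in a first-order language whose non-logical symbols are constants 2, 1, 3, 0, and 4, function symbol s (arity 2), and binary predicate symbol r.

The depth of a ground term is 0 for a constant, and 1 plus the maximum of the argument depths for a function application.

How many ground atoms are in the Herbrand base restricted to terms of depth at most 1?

900

First count ground terms of depth ≤ 1.
Write N_k for the number of ground terms of depth ≤ k. A term of depth ≤ k is either a constant or a function symbol applied to arguments of depth ≤ k−1, so N_k = 5 + N_{k-1}^2.
N_0 = 5
N_1 = 5 + 5^2 = 30
So |H| = 30.
For each predicate symbol, the number of ground atoms is |H| raised to its arity; summing:
  r: 30^2 = 900
Total ground atoms: 900.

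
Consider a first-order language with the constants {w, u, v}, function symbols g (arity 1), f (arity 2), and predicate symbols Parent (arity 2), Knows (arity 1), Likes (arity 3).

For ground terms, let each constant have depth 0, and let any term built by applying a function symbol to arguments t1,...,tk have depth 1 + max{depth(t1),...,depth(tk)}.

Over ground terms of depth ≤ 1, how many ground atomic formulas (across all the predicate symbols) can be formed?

First count ground terms of depth ≤ 1.
Write N_k for the number of ground terms of depth ≤ k. A term of depth ≤ k is either a constant or a function symbol applied to arguments of depth ≤ k−1, so N_k = 3 + N_{k-1} + N_{k-1}^2.
N_0 = 3
N_1 = 3 + 3 + 3^2 = 15
So |H| = 15.
For each predicate symbol, the number of ground atoms is |H| raised to its arity; summing:
  Parent: 15^2 = 225;  Knows: 15;  Likes: 15^3 = 3375
Total ground atoms: 225 + 15 + 3375 = 3615.

3615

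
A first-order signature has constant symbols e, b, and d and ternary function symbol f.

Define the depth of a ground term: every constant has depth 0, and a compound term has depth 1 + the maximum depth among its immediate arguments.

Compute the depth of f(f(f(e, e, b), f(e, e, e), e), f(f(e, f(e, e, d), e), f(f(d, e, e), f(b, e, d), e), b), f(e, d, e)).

depth(f(e, e, b)) = 1 + max(0, 0, 0) = 1
depth(f(e, e, e)) = 1 + max(0, 0, 0) = 1
depth(f(f(e, e, b), f(e, e, e), e)) = 1 + max(1, 1, 0) = 2
depth(f(e, e, d)) = 1 + max(0, 0, 0) = 1
depth(f(e, f(e, e, d), e)) = 1 + max(0, 1, 0) = 2
depth(f(d, e, e)) = 1 + max(0, 0, 0) = 1
depth(f(b, e, d)) = 1 + max(0, 0, 0) = 1
depth(f(f(d, e, e), f(b, e, d), e)) = 1 + max(1, 1, 0) = 2
depth(f(f(e, f(e, e, d), e), f(f(d, e, e), f(b, e, d), e), b)) = 1 + max(2, 2, 0) = 3
depth(f(e, d, e)) = 1 + max(0, 0, 0) = 1
depth(f(f(f(e, e, b), f(e, e, e), e), f(f(e, f(e, e, d), e), f(f(d, e, e), f(b, e, d), e), b), f(e, d, e))) = 1 + max(2, 3, 1) = 4

4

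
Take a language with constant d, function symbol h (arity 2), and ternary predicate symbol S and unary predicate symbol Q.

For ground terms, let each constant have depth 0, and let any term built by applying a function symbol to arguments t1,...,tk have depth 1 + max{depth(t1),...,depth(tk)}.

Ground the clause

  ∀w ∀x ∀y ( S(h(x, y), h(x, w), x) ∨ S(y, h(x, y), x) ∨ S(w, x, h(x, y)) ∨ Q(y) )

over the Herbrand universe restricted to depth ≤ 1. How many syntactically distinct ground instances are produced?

Ground terms of depth ≤ 1:
  If N_k denotes the number of depth-≤k ground terms, the 1 constant gives N_0 = 1, and each function symbol of arity r contributes N_{k-1}^r new terms at level k: N_k = 1 + N_{k-1}^2.
  N_0 = 1
  N_1 = 1 + 1^2 = 2
So there are 2 ground terms available for substitution.
Each of w, x, y ranges independently over the available ground terms, and distinct assignments produce distinct instances.
Number of ground instances = 2^3 = 8.

8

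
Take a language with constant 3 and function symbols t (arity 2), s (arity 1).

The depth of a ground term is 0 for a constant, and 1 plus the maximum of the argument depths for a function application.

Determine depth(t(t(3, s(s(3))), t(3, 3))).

4

depth(s(3)) = 1 + depth(3) = 1 + 0 = 1
depth(s(s(3))) = 1 + depth(s(3)) = 1 + 1 = 2
depth(t(3, s(s(3)))) = 1 + max(0, 2) = 3
depth(t(3, 3)) = 1 + max(0, 0) = 1
depth(t(t(3, s(s(3))), t(3, 3))) = 1 + max(3, 1) = 4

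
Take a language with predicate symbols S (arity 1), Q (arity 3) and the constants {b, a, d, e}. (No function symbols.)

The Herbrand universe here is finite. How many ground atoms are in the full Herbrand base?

With no function symbols, the Herbrand universe is just the 4 constants.
Ground atoms per predicate: S: 4, Q: 4^3 = 64.
Herbrand base size = 4 + 64 = 68.

68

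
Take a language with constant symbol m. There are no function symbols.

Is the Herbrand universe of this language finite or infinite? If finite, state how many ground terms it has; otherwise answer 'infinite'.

There are no function symbols, so the only ground term is the single constant.
The Herbrand universe is {m}, finite with 1 element.

1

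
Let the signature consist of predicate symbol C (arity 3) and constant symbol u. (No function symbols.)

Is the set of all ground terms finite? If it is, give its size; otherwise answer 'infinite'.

1

There are no function symbols, so the only ground term is the single constant.
The Herbrand universe is {u}, finite with 1 element.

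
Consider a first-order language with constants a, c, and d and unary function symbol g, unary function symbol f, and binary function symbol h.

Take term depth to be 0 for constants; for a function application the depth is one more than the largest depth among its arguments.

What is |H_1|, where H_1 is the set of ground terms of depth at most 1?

18

Let N_k count ground terms of depth at most k. Each non-constant term of depth ≤ k is some function symbol applied to depth-≤(k−1) arguments, giving N_k = 3 + N_{k-1} + N_{k-1} + N_{k-1}^2.
N_0 = 3
N_1 = 3 + 3 + 3 + 3^2 = 18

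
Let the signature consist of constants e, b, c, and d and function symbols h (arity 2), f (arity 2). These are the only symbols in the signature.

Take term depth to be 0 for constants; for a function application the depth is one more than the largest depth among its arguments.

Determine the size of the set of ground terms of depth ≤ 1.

Write N_k for the number of ground terms of depth ≤ k. A term of depth ≤ k is either a constant or a function symbol applied to arguments of depth ≤ k−1, so N_k = 4 + N_{k-1}^2 + N_{k-1}^2.
N_0 = 4
N_1 = 4 + 4^2 + 4^2 = 36

36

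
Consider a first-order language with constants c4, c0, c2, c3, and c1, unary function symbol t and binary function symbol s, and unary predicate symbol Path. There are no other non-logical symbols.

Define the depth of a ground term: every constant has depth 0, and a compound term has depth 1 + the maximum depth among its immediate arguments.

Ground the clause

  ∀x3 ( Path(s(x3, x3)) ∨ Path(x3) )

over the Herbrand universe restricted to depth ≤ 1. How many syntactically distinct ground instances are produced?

35

Ground terms of depth ≤ 1:
  Count level by level. With function symbols t/1, s/2, the terms of depth ≤ k are the 5 constants together with each function applied to depth-≤(k−1) tuples, so N_k = 5 + N_{k-1} + N_{k-1}^2.
  N_0 = 5
  N_1 = 5 + 5 + 5^2 = 35
So there are 35 ground terms available for substitution.
The variable x3 ranges independently over the available ground terms, and distinct assignments produce distinct instances.
Number of ground instances = 35.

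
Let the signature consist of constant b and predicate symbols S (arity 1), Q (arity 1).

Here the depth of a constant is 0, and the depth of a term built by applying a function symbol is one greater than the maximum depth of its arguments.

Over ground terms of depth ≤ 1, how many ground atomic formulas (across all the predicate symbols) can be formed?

First count ground terms of depth ≤ 1.
With no function symbols every ground term is a constant, so there is exactly 1 ground term at every depth bound.
N_0 = 1
N_1 = 1
Explicitly: b.
So |H| = 1.
Each predicate of arity r yields |H|^r ground atoms (one per choice of an r-tuple from H):
  S: 1;  Q: 1
Total ground atoms: 1 + 1 = 2.

2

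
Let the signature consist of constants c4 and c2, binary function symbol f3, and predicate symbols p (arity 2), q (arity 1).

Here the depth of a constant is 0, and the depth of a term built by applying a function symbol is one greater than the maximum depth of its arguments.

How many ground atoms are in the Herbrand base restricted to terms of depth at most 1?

42

First count ground terms of depth ≤ 1.
Write N_k for the number of ground terms of depth ≤ k. A term of depth ≤ k is either a constant or a function symbol applied to arguments of depth ≤ k−1, so N_k = 2 + N_{k-1}^2.
N_0 = 2
N_1 = 2 + 2^2 = 6
So |H| = 6.
For each predicate symbol, the number of ground atoms is |H| raised to its arity; summing:
  p: 6^2 = 36;  q: 6
Total ground atoms: 36 + 6 = 42.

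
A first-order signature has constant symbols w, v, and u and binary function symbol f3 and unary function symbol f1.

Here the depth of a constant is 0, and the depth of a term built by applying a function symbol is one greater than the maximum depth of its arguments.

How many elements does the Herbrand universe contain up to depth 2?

Let N_k = |{terms of depth ≤ k}|. Then N_0 = 3 and N_k = 3 + N_{k-1}^2 + N_{k-1} for k ≥ 1 (one summand per function symbol, arity giving the exponent).
N_0 = 3
N_1 = 3 + 3^2 + 3 = 15
N_2 = 3 + 15^2 + 15 = 243

243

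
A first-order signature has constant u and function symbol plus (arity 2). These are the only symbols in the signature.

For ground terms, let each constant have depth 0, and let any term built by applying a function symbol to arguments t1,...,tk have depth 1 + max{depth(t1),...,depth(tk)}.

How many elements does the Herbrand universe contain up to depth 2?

Let N_k = |{terms of depth ≤ k}|. Then N_0 = 1 and N_k = 1 + N_{k-1}^2 for k ≥ 1 (one summand per function symbol, arity giving the exponent).
N_0 = 1
N_1 = 1 + 1^2 = 2
N_2 = 1 + 2^2 = 5
Explicitly: u, plus(u, u), plus(u, plus(u, u)), plus(plus(u, u), u), plus(plus(u, u), plus(u, u)).

5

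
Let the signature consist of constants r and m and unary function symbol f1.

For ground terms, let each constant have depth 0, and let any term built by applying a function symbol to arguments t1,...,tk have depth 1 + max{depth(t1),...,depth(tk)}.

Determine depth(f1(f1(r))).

2

depth(f1(r)) = 1 + depth(r) = 1 + 0 = 1
depth(f1(f1(r))) = 1 + depth(f1(r)) = 1 + 1 = 2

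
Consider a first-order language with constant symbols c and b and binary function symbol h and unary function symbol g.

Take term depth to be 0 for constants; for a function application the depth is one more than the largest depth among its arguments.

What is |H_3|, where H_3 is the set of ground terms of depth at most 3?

Write N_k for the number of ground terms of depth ≤ k. A term of depth ≤ k is either a constant or a function symbol applied to arguments of depth ≤ k−1, so N_k = 2 + N_{k-1}^2 + N_{k-1}.
N_0 = 2
N_1 = 2 + 2^2 + 2 = 8
N_2 = 2 + 8^2 + 8 = 74
N_3 = 2 + 74^2 + 74 = 5552

5552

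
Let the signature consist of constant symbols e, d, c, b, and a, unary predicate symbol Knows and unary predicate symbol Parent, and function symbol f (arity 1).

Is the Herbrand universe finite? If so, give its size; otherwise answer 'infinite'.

infinite

The signature has at least one function symbol (f, arity 1) and at least one constant (e).
Iterating f gives infinitely many distinct ground terms: e, f(e), f(f(e)), ...
So the Herbrand universe is infinite.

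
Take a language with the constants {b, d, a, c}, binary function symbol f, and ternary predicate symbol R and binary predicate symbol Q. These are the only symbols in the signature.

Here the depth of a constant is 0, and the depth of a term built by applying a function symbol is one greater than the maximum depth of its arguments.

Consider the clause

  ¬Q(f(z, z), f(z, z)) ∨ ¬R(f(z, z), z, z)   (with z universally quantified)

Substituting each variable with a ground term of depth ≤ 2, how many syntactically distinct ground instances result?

Ground terms of depth ≤ 2:
  Let N_k = |{terms of depth ≤ k}|. Then N_0 = 4 and N_k = 4 + N_{k-1}^2 for k ≥ 1 (one summand per function symbol, arity giving the exponent).
  N_0 = 4
  N_1 = 4 + 4^2 = 20
  N_2 = 4 + 20^2 = 404
So there are 404 ground terms available for substitution.
The body mentions the single quantified variable z; since ground terms form a free algebra, no two substitutions collapse to the same formula.
Number of ground instances = 404.

404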